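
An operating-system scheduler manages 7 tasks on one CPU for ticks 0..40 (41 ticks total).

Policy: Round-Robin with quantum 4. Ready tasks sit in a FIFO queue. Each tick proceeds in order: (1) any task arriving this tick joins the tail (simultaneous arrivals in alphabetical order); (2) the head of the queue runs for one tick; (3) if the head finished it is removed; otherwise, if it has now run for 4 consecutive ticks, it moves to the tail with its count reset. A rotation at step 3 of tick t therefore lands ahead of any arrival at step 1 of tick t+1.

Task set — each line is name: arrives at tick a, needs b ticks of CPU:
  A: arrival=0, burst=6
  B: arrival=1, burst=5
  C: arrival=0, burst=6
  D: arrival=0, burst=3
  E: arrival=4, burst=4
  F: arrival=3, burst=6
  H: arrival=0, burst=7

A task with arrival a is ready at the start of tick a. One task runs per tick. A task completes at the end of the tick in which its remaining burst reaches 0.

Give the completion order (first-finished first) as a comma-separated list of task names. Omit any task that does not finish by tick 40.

completion order = D, A, E, C, H, B, F

t=0: queue=[A,C,D,H] q_used=0 → run A
t=1: queue=[A,C,D,H,B] q_used=1 → run A
t=2: queue=[A,C,D,H,B] q_used=2 → run A
t=3: queue=[A,C,D,H,B,F] q_used=3 → run A
t=4: queue=[C,D,H,B,F,A,E] q_used=0 → run C
t=5: queue=[C,D,H,B,F,A,E] q_used=1 → run C
t=6: queue=[C,D,H,B,F,A,E] q_used=2 → run C
t=7: queue=[C,D,H,B,F,A,E] q_used=3 → run C
t=8: queue=[D,H,B,F,A,E,C] q_used=0 → run D
t=9: queue=[D,H,B,F,A,E,C] q_used=1 → run D
t=10: queue=[D,H,B,F,A,E,C] q_used=2 → run D
t=11: queue=[H,B,F,A,E,C] q_used=0 → run H
t=12: queue=[H,B,F,A,E,C] q_used=1 → run H
t=13: queue=[H,B,F,A,E,C] q_used=2 → run H
t=14: queue=[H,B,F,A,E,C] q_used=3 → run H
t=15: queue=[B,F,A,E,C,H] q_used=0 → run B
t=16: queue=[B,F,A,E,C,H] q_used=1 → run B
t=17: queue=[B,F,A,E,C,H] q_used=2 → run B
t=18: queue=[B,F,A,E,C,H] q_used=3 → run B
t=19: queue=[F,A,E,C,H,B] q_used=0 → run F
t=20: queue=[F,A,E,C,H,B] q_used=1 → run F
t=21: queue=[F,A,E,C,H,B] q_used=2 → run F
t=22: queue=[F,A,E,C,H,B] q_used=3 → run F
t=23: queue=[A,E,C,H,B,F] q_used=0 → run A
t=24: queue=[A,E,C,H,B,F] q_used=1 → run A
t=25: queue=[E,C,H,B,F] q_used=0 → run E
t=26: queue=[E,C,H,B,F] q_used=1 → run E
t=27: queue=[E,C,H,B,F] q_used=2 → run E
t=28: queue=[E,C,H,B,F] q_used=3 → run E
t=29: queue=[C,H,B,F] q_used=0 → run C
t=30: queue=[C,H,B,F] q_used=1 → run C
t=31: queue=[H,B,F] q_used=0 → run H
t=32: queue=[H,B,F] q_used=1 → run H
t=33: queue=[H,B,F] q_used=2 → run H
t=34: queue=[B,F] q_used=0 → run B
t=35: queue=[F] q_used=0 → run F
t=36: queue=[F] q_used=1 → run F
t=37: (idle)
t=38: (idle)
t=39: (idle)
t=40: (idle)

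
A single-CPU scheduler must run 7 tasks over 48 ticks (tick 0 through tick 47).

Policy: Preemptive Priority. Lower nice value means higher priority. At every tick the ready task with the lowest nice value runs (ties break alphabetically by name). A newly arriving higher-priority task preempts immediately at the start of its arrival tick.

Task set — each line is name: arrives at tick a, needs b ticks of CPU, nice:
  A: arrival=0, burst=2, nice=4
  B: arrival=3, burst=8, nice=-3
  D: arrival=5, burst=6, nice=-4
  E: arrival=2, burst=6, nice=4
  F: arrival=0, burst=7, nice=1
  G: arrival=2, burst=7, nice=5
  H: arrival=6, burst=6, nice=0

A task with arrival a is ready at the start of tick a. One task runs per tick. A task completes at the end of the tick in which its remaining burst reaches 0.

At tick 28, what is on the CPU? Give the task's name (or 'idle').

running at tick 28 = A

t=0: ready={A,F} → run F
t=1: ready={A,F} → run F
t=2: ready={A,E,F,G} → run F
t=3: ready={A,B,E,F,G} → run B
t=4: ready={A,B,E,F,G} → run B
t=5: ready={A,B,D,E,F,G} → run D
t=6: ready={A,B,D,E,F,G,H} → run D
t=7: ready={A,B,D,E,F,G,H} → run D
t=8: ready={A,B,D,E,F,G,H} → run D
t=9: ready={A,B,D,E,F,G,H} → run D
t=10: ready={A,B,D,E,F,G,H} → run D
t=11: ready={A,B,E,F,G,H} → run B
t=12: ready={A,B,E,F,G,H} → run B
t=13: ready={A,B,E,F,G,H} → run B
t=14: ready={A,B,E,F,G,H} → run B
t=15: ready={A,B,E,F,G,H} → run B
t=16: ready={A,B,E,F,G,H} → run B
t=17: ready={A,E,F,G,H} → run H
t=18: ready={A,E,F,G,H} → run H
t=19: ready={A,E,F,G,H} → run H
t=20: ready={A,E,F,G,H} → run H
t=21: ready={A,E,F,G,H} → run H
t=22: ready={A,E,F,G,H} → run H
t=23: ready={A,E,F,G} → run F
t=24: ready={A,E,F,G} → run F
t=25: ready={A,E,F,G} → run F
t=26: ready={A,E,F,G} → run F
t=27: ready={A,E,G} → run A
t=28: ready={A,E,G} → run A
t=29: ready={E,G} → run E
t=30: ready={E,G} → run E
t=31: ready={E,G} → run E
t=32: ready={E,G} → run E
t=33: ready={E,G} → run E
t=34: ready={E,G} → run E
t=35: ready={G} → run G
t=36: ready={G} → run G
t=37: ready={G} → run G
t=38: ready={G} → run G
t=39: ready={G} → run G
t=40: ready={G} → run G
t=41: ready={G} → run G
t=42: (idle)
t=43: (idle)
t=44: (idle)
t=45: (idle)
t=46: (idle)
t=47: (idle)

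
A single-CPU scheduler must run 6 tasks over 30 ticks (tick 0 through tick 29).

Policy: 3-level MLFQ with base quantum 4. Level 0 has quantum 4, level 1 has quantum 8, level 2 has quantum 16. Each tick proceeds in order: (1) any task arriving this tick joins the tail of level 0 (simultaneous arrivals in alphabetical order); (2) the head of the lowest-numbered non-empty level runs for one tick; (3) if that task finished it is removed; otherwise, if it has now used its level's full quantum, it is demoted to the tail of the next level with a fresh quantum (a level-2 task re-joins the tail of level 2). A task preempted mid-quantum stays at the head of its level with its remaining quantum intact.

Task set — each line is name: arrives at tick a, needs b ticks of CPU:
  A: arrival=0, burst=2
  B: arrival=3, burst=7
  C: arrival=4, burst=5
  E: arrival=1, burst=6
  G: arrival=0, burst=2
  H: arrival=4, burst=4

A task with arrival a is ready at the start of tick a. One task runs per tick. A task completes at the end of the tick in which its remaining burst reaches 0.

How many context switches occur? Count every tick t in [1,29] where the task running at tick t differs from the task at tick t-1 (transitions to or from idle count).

t=0: L0/L1/L2 = AG/-/- → run A
t=1: L0/L1/L2 = AGE/-/- → run A
t=2: L0/L1/L2 = GE/-/- → run G
t=3: L0/L1/L2 = GEB/-/- → run G
t=4: L0/L1/L2 = EBCH/-/- → run E
t=5: L0/L1/L2 = EBCH/-/- → run E
t=6: L0/L1/L2 = EBCH/-/- → run E
t=7: L0/L1/L2 = EBCH/-/- → run E
t=8: L0/L1/L2 = BCH/E/- → run B
t=9: L0/L1/L2 = BCH/E/- → run B
t=10: L0/L1/L2 = BCH/E/- → run B
t=11: L0/L1/L2 = BCH/E/- → run B
t=12: L0/L1/L2 = CH/EB/- → run C
t=13: L0/L1/L2 = CH/EB/- → run C
t=14: L0/L1/L2 = CH/EB/- → run C
t=15: L0/L1/L2 = CH/EB/- → run C
t=16: L0/L1/L2 = H/EBC/- → run H
t=17: L0/L1/L2 = H/EBC/- → run H
t=18: L0/L1/L2 = H/EBC/- → run H
t=19: L0/L1/L2 = H/EBC/- → run H
t=20: L0/L1/L2 = -/EBC/- → run E
t=21: L0/L1/L2 = -/EBC/- → run E
t=22: L0/L1/L2 = -/BC/- → run B
t=23: L0/L1/L2 = -/BC/- → run B
t=24: L0/L1/L2 = -/BC/- → run B
t=25: L0/L1/L2 = -/C/- → run C
t=26: (idle)
t=27: (idle)
t=28: (idle)
t=29: (idle)

context switches = 9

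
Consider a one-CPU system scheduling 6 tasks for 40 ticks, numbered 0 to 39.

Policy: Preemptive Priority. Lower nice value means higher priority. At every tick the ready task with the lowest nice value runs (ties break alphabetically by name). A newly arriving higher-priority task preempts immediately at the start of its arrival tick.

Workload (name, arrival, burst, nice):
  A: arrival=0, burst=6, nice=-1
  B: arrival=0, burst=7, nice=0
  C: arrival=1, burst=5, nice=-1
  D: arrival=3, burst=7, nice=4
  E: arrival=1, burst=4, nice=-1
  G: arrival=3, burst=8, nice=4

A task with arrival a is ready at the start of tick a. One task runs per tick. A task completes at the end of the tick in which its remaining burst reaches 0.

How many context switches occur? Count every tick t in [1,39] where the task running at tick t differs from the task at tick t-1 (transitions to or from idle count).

context switches = 6

t=0: ready={A,B} → run A
t=1: ready={A,B,C,E} → run A
t=2: ready={A,B,C,E} → run A
t=3: ready={A,B,C,D,E,G} → run A
t=4: ready={A,B,C,D,E,G} → run A
t=5: ready={A,B,C,D,E,G} → run A
t=6: ready={B,C,D,E,G} → run C
t=7: ready={B,C,D,E,G} → run C
t=8: ready={B,C,D,E,G} → run C
t=9: ready={B,C,D,E,G} → run C
t=10: ready={B,C,D,E,G} → run C
t=11: ready={B,D,E,G} → run E
t=12: ready={B,D,E,G} → run E
t=13: ready={B,D,E,G} → run E
t=14: ready={B,D,E,G} → run E
t=15: ready={B,D,G} → run B
t=16: ready={B,D,G} → run B
t=17: ready={B,D,G} → run B
t=18: ready={B,D,G} → run B
t=19: ready={B,D,G} → run B
t=20: ready={B,D,G} → run B
t=21: ready={B,D,G} → run B
t=22: ready={D,G} → run D
t=23: ready={D,G} → run D
t=24: ready={D,G} → run D
t=25: ready={D,G} → run D
t=26: ready={D,G} → run D
t=27: ready={D,G} → run D
t=28: ready={D,G} → run D
t=29: ready={G} → run G
t=30: ready={G} → run G
t=31: ready={G} → run G
t=32: ready={G} → run G
t=33: ready={G} → run G
t=34: ready={G} → run G
t=35: ready={G} → run G
t=36: ready={G} → run G
t=37: (idle)
t=38: (idle)
t=39: (idle)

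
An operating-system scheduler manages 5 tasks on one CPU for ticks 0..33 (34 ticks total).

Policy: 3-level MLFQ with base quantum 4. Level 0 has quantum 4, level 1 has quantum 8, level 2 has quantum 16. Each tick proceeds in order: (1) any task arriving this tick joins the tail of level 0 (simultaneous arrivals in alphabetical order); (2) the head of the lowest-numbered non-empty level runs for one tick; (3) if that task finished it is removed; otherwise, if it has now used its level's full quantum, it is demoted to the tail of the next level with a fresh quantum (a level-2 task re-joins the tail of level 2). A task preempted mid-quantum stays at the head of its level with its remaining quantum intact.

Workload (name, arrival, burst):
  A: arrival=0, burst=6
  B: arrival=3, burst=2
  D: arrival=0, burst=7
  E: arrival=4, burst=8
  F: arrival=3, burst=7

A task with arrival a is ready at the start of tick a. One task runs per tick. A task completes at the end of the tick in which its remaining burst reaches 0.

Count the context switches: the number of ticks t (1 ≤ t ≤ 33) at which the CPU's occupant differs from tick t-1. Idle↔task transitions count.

t=0: L0/L1/L2 = AD/-/- → run A
t=1: L0/L1/L2 = AD/-/- → run A
t=2: L0/L1/L2 = AD/-/- → run A
t=3: L0/L1/L2 = ADBF/-/- → run A
t=4: L0/L1/L2 = DBFE/A/- → run D
t=5: L0/L1/L2 = DBFE/A/- → run D
t=6: L0/L1/L2 = DBFE/A/- → run D
t=7: L0/L1/L2 = DBFE/A/- → run D
t=8: L0/L1/L2 = BFE/AD/- → run B
t=9: L0/L1/L2 = BFE/AD/- → run B
t=10: L0/L1/L2 = FE/AD/- → run F
t=11: L0/L1/L2 = FE/AD/- → run F
t=12: L0/L1/L2 = FE/AD/- → run F
t=13: L0/L1/L2 = FE/AD/- → run F
t=14: L0/L1/L2 = E/ADF/- → run E
t=15: L0/L1/L2 = E/ADF/- → run E
t=16: L0/L1/L2 = E/ADF/- → run E
t=17: L0/L1/L2 = E/ADF/- → run E
t=18: L0/L1/L2 = -/ADFE/- → run A
t=19: L0/L1/L2 = -/ADFE/- → run A
t=20: L0/L1/L2 = -/DFE/- → run D
t=21: L0/L1/L2 = -/DFE/- → run D
t=22: L0/L1/L2 = -/DFE/- → run D
t=23: L0/L1/L2 = -/FE/- → run F
t=24: L0/L1/L2 = -/FE/- → run F
t=25: L0/L1/L2 = -/FE/- → run F
t=26: L0/L1/L2 = -/E/- → run E
t=27: L0/L1/L2 = -/E/- → run E
t=28: L0/L1/L2 = -/E/- → run E
t=29: L0/L1/L2 = -/E/- → run E
t=30: (idle)
t=31: (idle)
t=32: (idle)
t=33: (idle)

context switches = 9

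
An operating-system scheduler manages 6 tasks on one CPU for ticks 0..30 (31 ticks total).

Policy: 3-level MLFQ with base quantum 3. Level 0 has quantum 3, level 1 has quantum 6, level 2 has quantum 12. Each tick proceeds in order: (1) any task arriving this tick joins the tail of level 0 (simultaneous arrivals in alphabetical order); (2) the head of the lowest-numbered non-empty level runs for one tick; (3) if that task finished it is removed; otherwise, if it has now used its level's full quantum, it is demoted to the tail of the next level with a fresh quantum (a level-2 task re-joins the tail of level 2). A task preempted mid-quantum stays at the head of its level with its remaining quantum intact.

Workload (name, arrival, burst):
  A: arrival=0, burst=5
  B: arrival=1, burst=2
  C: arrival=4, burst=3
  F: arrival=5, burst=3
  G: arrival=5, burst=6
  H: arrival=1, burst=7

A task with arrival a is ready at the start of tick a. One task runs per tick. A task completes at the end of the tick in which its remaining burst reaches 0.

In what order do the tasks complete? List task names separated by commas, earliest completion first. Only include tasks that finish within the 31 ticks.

t=0: L0/L1/L2 = A/-/- → run A
t=1: L0/L1/L2 = ABH/-/- → run A
t=2: L0/L1/L2 = ABH/-/- → run A
t=3: L0/L1/L2 = BH/A/- → run B
t=4: L0/L1/L2 = BHC/A/- → run B
t=5: L0/L1/L2 = HCFG/A/- → run H
t=6: L0/L1/L2 = HCFG/A/- → run H
t=7: L0/L1/L2 = HCFG/A/- → run H
t=8: L0/L1/L2 = CFG/AH/- → run C
t=9: L0/L1/L2 = CFG/AH/- → run C
t=10: L0/L1/L2 = CFG/AH/- → run C
t=11: L0/L1/L2 = FG/AH/- → run F
t=12: L0/L1/L2 = FG/AH/- → run F
t=13: L0/L1/L2 = FG/AH/- → run F
t=14: L0/L1/L2 = G/AH/- → run G
t=15: L0/L1/L2 = G/AH/- → run G
t=16: L0/L1/L2 = G/AH/- → run G
t=17: L0/L1/L2 = -/AHG/- → run A
t=18: L0/L1/L2 = -/AHG/- → run A
t=19: L0/L1/L2 = -/HG/- → run H
t=20: L0/L1/L2 = -/HG/- → run H
t=21: L0/L1/L2 = -/HG/- → run H
t=22: L0/L1/L2 = -/HG/- → run H
t=23: L0/L1/L2 = -/G/- → run G
t=24: L0/L1/L2 = -/G/- → run G
t=25: L0/L1/L2 = -/G/- → run G
t=26: (idle)
t=27: (idle)
t=28: (idle)
t=29: (idle)
t=30: (idle)

completion order = B, C, F, A, H, G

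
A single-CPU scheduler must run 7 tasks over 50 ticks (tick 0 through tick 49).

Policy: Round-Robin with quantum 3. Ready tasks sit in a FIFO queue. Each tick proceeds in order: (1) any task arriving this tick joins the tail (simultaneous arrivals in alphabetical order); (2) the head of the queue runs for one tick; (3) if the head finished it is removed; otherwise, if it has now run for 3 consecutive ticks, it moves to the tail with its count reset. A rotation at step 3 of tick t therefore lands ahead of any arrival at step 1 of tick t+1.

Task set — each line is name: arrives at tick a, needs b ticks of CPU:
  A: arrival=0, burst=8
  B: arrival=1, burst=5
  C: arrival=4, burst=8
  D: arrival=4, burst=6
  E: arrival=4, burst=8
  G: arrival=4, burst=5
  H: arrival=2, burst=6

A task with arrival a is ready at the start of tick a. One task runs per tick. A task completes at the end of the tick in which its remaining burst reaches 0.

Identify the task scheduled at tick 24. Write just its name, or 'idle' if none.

running at tick 24 = B

t=0: queue=[A] q_used=0 → run A
t=1: queue=[A,B] q_used=1 → run A
t=2: queue=[A,B,H] q_used=2 → run A
t=3: queue=[B,H,A] q_used=0 → run B
t=4: queue=[B,H,A,C,D,E,G] q_used=1 → run B
t=5: queue=[B,H,A,C,D,E,G] q_used=2 → run B
t=6: queue=[H,A,C,D,E,G,B] q_used=0 → run H
t=7: queue=[H,A,C,D,E,G,B] q_used=1 → run H
t=8: queue=[H,A,C,D,E,G,B] q_used=2 → run H
t=9: queue=[A,C,D,E,G,B,H] q_used=0 → run A
t=10: queue=[A,C,D,E,G,B,H] q_used=1 → run A
t=11: queue=[A,C,D,E,G,B,H] q_used=2 → run A
t=12: queue=[C,D,E,G,B,H,A] q_used=0 → run C
t=13: queue=[C,D,E,G,B,H,A] q_used=1 → run C
t=14: queue=[C,D,E,G,B,H,A] q_used=2 → run C
t=15: queue=[D,E,G,B,H,A,C] q_used=0 → run D
t=16: queue=[D,E,G,B,H,A,C] q_used=1 → run D
t=17: queue=[D,E,G,B,H,A,C] q_used=2 → run D
t=18: queue=[E,G,B,H,A,C,D] q_used=0 → run E
t=19: queue=[E,G,B,H,A,C,D] q_used=1 → run E
t=20: queue=[E,G,B,H,A,C,D] q_used=2 → run E
t=21: queue=[G,B,H,A,C,D,E] q_used=0 → run G
t=22: queue=[G,B,H,A,C,D,E] q_used=1 → run G
t=23: queue=[G,B,H,A,C,D,E] q_used=2 → run G
t=24: queue=[B,H,A,C,D,E,G] q_used=0 → run B
t=25: queue=[B,H,A,C,D,E,G] q_used=1 → run B
t=26: queue=[H,A,C,D,E,G] q_used=0 → run H
t=27: queue=[H,A,C,D,E,G] q_used=1 → run H
t=28: queue=[H,A,C,D,E,G] q_used=2 → run H
t=29: queue=[A,C,D,E,G] q_used=0 → run A
t=30: queue=[A,C,D,E,G] q_used=1 → run A
t=31: queue=[C,D,E,G] q_used=0 → run C
t=32: queue=[C,D,E,G] q_used=1 → run C
t=33: queue=[C,D,E,G] q_used=2 → run C
t=34: queue=[D,E,G,C] q_used=0 → run D
t=35: queue=[D,E,G,C] q_used=1 → run D
t=36: queue=[D,E,G,C] q_used=2 → run D
t=37: queue=[E,G,C] q_used=0 → run E
t=38: queue=[E,G,C] q_used=1 → run E
t=39: queue=[E,G,C] q_used=2 → run E
t=40: queue=[G,C,E] q_used=0 → run G
t=41: queue=[G,C,E] q_used=1 → run G
t=42: queue=[C,E] q_used=0 → run C
t=43: queue=[C,E] q_used=1 → run C
t=44: queue=[E] q_used=0 → run E
t=45: queue=[E] q_used=1 → run E
t=46: (idle)
t=47: (idle)
t=48: (idle)
t=49: (idle)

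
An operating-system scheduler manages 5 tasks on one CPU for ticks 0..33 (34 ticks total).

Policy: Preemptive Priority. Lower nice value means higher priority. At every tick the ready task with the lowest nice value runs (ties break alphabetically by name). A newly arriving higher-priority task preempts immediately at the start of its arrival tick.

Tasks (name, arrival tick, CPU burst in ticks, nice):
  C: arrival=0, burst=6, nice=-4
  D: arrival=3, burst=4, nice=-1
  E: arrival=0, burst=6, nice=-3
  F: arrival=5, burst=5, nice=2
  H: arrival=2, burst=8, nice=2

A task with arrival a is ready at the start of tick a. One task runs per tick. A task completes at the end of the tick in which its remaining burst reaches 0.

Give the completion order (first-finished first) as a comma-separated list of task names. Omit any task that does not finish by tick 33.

completion order = C, E, D, F, H

t=0: ready={C,E} → run C
t=1: ready={C,E} → run C
t=2: ready={C,E,H} → run C
t=3: ready={C,D,E,H} → run C
t=4: ready={C,D,E,H} → run C
t=5: ready={C,D,E,F,H} → run C
t=6: ready={D,E,F,H} → run E
t=7: ready={D,E,F,H} → run E
t=8: ready={D,E,F,H} → run E
t=9: ready={D,E,F,H} → run E
t=10: ready={D,E,F,H} → run E
t=11: ready={D,E,F,H} → run E
t=12: ready={D,F,H} → run D
t=13: ready={D,F,H} → run D
t=14: ready={D,F,H} → run D
t=15: ready={D,F,H} → run D
t=16: ready={F,H} → run F
t=17: ready={F,H} → run F
t=18: ready={F,H} → run F
t=19: ready={F,H} → run F
t=20: ready={F,H} → run F
t=21: ready={H} → run H
t=22: ready={H} → run H
t=23: ready={H} → run H
t=24: ready={H} → run H
t=25: ready={H} → run H
t=26: ready={H} → run H
t=27: ready={H} → run H
t=28: ready={H} → run H
t=29: (idle)
t=30: (idle)
t=31: (idle)
t=32: (idle)
t=33: (idle)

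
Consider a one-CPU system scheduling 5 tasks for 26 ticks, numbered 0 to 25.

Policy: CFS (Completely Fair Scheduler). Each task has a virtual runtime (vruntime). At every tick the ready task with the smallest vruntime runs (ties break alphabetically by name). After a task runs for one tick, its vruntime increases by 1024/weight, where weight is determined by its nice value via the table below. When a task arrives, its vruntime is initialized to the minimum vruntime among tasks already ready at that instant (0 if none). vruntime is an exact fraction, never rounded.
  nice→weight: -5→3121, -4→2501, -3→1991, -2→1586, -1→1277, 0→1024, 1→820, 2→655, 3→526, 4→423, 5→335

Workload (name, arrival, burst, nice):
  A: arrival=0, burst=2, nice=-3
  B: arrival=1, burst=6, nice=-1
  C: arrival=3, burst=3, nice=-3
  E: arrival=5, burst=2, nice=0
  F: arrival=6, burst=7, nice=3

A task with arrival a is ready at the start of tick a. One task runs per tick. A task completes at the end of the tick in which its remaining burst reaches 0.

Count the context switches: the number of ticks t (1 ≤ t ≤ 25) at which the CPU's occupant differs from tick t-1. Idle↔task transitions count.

context switches = 12

t=0: vr[A=0] → run A
t=1: vr[A=1024/1991 B=1024/1991] → run A
t=2: vr[B=1024/1991] → run B
t=3: vr[B=3346432/2542507 C=3346432/2542507] → run B
t=4: vr[B=5385216/2542507 C=3346432/2542507] → run C
t=5: vr[B=5385216/2542507 C=4654080/2542507 E=4654080/2542507] → run C
t=6: vr[B=5385216/2542507 C=5961728/2542507 E=4654080/2542507 F=4654080/2542507] → run E
t=7: vr[B=5385216/2542507 C=5961728/2542507 E=7196587/2542507 F=4654080/2542507] → run F
t=8: vr[B=5385216/2542507 C=5961728/2542507 E=7196587/2542507 F=2525786624/668679341] → run B
t=9: vr[B=7424000/2542507 C=5961728/2542507 E=7196587/2542507 F=2525786624/668679341] → run C
t=10: vr[B=7424000/2542507 E=7196587/2542507 F=2525786624/668679341] → run E
t=11: vr[B=7424000/2542507 F=2525786624/668679341] → run B
t=12: vr[B=9462784/2542507 F=2525786624/668679341] → run B
t=13: vr[B=11501568/2542507 F=2525786624/668679341] → run F
t=14: vr[B=11501568/2542507 F=3827550208/668679341] → run B
t=15: vr[F=3827550208/668679341] → run F
t=16: vr[F=5129313792/668679341] → run F
t=17: vr[F=6431077376/668679341] → run F
t=18: vr[F=7732840960/668679341] → run F
t=19: vr[F=9034604544/668679341] → run F
t=20: (idle)
t=21: (idle)
t=22: (idle)
t=23: (idle)
t=24: (idle)
t=25: (idle)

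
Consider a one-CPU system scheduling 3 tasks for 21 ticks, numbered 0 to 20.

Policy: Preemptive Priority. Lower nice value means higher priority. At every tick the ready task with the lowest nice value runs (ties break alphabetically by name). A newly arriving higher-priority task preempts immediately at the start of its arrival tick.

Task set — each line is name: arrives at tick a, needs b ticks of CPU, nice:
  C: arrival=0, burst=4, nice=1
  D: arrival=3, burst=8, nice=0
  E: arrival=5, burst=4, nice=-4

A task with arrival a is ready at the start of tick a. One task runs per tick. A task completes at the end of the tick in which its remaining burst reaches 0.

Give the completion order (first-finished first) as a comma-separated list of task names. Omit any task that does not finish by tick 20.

completion order = E, D, C

t=0: ready={C} → run C
t=1: ready={C} → run C
t=2: ready={C} → run C
t=3: ready={C,D} → run D
t=4: ready={C,D} → run D
t=5: ready={C,D,E} → run E
t=6: ready={C,D,E} → run E
t=7: ready={C,D,E} → run E
t=8: ready={C,D,E} → run E
t=9: ready={C,D} → run D
t=10: ready={C,D} → run D
t=11: ready={C,D} → run D
t=12: ready={C,D} → run D
t=13: ready={C,D} → run D
t=14: ready={C,D} → run D
t=15: ready={C} → run C
t=16: (idle)
t=17: (idle)
t=18: (idle)
t=19: (idle)
t=20: (idle)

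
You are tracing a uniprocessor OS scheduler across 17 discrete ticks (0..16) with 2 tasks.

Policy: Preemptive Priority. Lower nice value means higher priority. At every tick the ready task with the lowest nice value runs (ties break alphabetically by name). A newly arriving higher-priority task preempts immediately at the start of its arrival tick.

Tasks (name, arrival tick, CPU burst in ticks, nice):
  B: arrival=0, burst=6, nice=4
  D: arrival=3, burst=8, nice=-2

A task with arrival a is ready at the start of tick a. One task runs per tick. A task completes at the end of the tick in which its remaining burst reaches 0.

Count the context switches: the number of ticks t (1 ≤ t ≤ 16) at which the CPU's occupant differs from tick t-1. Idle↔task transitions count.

t=0: ready={B} → run B
t=1: ready={B} → run B
t=2: ready={B} → run B
t=3: ready={B,D} → run D
t=4: ready={B,D} → run D
t=5: ready={B,D} → run D
t=6: ready={B,D} → run D
t=7: ready={B,D} → run D
t=8: ready={B,D} → run D
t=9: ready={B,D} → run D
t=10: ready={B,D} → run D
t=11: ready={B} → run B
t=12: ready={B} → run B
t=13: ready={B} → run B
t=14: (idle)
t=15: (idle)
t=16: (idle)

context switches = 3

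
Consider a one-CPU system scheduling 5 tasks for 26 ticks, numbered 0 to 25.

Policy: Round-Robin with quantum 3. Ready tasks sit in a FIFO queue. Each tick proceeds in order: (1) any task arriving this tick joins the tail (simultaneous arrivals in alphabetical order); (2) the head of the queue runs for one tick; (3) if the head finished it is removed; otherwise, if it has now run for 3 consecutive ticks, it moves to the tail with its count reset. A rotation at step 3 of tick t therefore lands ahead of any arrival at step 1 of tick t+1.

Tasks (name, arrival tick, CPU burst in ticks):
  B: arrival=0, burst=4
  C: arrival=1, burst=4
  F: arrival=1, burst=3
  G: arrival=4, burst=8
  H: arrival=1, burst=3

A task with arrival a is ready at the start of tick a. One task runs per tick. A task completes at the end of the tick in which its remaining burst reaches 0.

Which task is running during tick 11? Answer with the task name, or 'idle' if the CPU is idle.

t=0: queue=[B] q_used=0 → run B
t=1: queue=[B,C,F,H] q_used=1 → run B
t=2: queue=[B,C,F,H] q_used=2 → run B
t=3: queue=[C,F,H,B] q_used=0 → run C
t=4: queue=[C,F,H,B,G] q_used=1 → run C
t=5: queue=[C,F,H,B,G] q_used=2 → run C
t=6: queue=[F,H,B,G,C] q_used=0 → run F
t=7: queue=[F,H,B,G,C] q_used=1 → run F
t=8: queue=[F,H,B,G,C] q_used=2 → run F
t=9: queue=[H,B,G,C] q_used=0 → run H
t=10: queue=[H,B,G,C] q_used=1 → run H
t=11: queue=[H,B,G,C] q_used=2 → run H
t=12: queue=[B,G,C] q_used=0 → run B
t=13: queue=[G,C] q_used=0 → run G
t=14: queue=[G,C] q_used=1 → run G
t=15: queue=[G,C] q_used=2 → run G
t=16: queue=[C,G] q_used=0 → run C
t=17: queue=[G] q_used=0 → run G
t=18: queue=[G] q_used=1 → run G
t=19: queue=[G] q_used=2 → run G
t=20: queue=[G] q_used=0 → run G
t=21: queue=[G] q_used=1 → run G
t=22: (idle)
t=23: (idle)
t=24: (idle)
t=25: (idle)

running at tick 11 = H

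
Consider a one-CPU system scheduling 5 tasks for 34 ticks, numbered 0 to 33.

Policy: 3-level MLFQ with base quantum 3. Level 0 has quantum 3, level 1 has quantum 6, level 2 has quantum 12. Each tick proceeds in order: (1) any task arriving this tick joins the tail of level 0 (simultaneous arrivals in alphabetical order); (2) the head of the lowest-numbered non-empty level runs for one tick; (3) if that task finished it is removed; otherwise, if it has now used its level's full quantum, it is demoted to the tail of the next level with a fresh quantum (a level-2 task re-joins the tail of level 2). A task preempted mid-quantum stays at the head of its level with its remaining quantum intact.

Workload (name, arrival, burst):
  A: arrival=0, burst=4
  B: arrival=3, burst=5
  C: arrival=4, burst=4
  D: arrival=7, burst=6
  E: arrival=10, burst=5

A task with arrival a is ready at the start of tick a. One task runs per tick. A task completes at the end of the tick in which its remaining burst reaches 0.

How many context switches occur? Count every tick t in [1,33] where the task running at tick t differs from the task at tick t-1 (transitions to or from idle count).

context switches = 10

t=0: L0/L1/L2 = A/-/- → run A
t=1: L0/L1/L2 = A/-/- → run A
t=2: L0/L1/L2 = A/-/- → run A
t=3: L0/L1/L2 = B/A/- → run B
t=4: L0/L1/L2 = BC/A/- → run B
t=5: L0/L1/L2 = BC/A/- → run B
t=6: L0/L1/L2 = C/AB/- → run C
t=7: L0/L1/L2 = CD/AB/- → run C
t=8: L0/L1/L2 = CD/AB/- → run C
t=9: L0/L1/L2 = D/ABC/- → run D
t=10: L0/L1/L2 = DE/ABC/- → run D
t=11: L0/L1/L2 = DE/ABC/- → run D
t=12: L0/L1/L2 = E/ABCD/- → run E
t=13: L0/L1/L2 = E/ABCD/- → run E
t=14: L0/L1/L2 = E/ABCD/- → run E
t=15: L0/L1/L2 = -/ABCDE/- → run A
t=16: L0/L1/L2 = -/BCDE/- → run B
t=17: L0/L1/L2 = -/BCDE/- → run B
t=18: L0/L1/L2 = -/CDE/- → run C
t=19: L0/L1/L2 = -/DE/- → run D
t=20: L0/L1/L2 = -/DE/- → run D
t=21: L0/L1/L2 = -/DE/- → run D
t=22: L0/L1/L2 = -/E/- → run E
t=23: L0/L1/L2 = -/E/- → run E
t=24: (idle)
t=25: (idle)
t=26: (idle)
t=27: (idle)
t=28: (idle)
t=29: (idle)
t=30: (idle)
t=31: (idle)
t=32: (idle)
t=33: (idle)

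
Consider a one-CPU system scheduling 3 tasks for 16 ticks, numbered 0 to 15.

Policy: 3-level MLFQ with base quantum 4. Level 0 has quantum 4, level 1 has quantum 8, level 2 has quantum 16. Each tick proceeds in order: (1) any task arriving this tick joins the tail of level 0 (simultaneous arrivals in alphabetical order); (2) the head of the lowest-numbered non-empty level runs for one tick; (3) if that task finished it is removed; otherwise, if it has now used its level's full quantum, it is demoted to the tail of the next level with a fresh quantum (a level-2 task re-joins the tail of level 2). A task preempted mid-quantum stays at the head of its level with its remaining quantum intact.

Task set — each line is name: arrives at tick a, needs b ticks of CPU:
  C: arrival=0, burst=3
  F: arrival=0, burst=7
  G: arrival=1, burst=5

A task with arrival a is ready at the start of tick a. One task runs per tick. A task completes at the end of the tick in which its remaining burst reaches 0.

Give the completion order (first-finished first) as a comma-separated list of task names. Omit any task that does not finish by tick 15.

completion order = C, F, G

t=0: L0/L1/L2 = CF/-/- → run C
t=1: L0/L1/L2 = CFG/-/- → run C
t=2: L0/L1/L2 = CFG/-/- → run C
t=3: L0/L1/L2 = FG/-/- → run F
t=4: L0/L1/L2 = FG/-/- → run F
t=5: L0/L1/L2 = FG/-/- → run F
t=6: L0/L1/L2 = FG/-/- → run F
t=7: L0/L1/L2 = G/F/- → run G
t=8: L0/L1/L2 = G/F/- → run G
t=9: L0/L1/L2 = G/F/- → run G
t=10: L0/L1/L2 = G/F/- → run G
t=11: L0/L1/L2 = -/FG/- → run F
t=12: L0/L1/L2 = -/FG/- → run F
t=13: L0/L1/L2 = -/FG/- → run F
t=14: L0/L1/L2 = -/G/- → run G
t=15: (idle)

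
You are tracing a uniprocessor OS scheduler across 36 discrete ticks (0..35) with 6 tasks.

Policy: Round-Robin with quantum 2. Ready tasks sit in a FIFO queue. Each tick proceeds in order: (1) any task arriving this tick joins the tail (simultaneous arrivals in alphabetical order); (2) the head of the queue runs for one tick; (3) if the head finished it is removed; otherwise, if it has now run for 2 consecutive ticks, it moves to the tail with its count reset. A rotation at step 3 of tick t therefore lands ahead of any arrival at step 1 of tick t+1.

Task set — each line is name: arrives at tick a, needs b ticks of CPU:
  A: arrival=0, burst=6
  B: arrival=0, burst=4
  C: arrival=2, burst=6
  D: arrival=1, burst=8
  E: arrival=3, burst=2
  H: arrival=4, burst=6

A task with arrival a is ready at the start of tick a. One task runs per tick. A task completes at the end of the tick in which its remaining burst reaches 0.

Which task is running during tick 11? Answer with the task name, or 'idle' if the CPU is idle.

t=0: queue=[A,B] q_used=0 → run A
t=1: queue=[A,B,D] q_used=1 → run A
t=2: queue=[B,D,A,C] q_used=0 → run B
t=3: queue=[B,D,A,C,E] q_used=1 → run B
t=4: queue=[D,A,C,E,B,H] q_used=0 → run D
t=5: queue=[D,A,C,E,B,H] q_used=1 → run D
t=6: queue=[A,C,E,B,H,D] q_used=0 → run A
t=7: queue=[A,C,E,B,H,D] q_used=1 → run A
t=8: queue=[C,E,B,H,D,A] q_used=0 → run C
t=9: queue=[C,E,B,H,D,A] q_used=1 → run C
t=10: queue=[E,B,H,D,A,C] q_used=0 → run E
t=11: queue=[E,B,H,D,A,C] q_used=1 → run E
t=12: queue=[B,H,D,A,C] q_used=0 → run B
t=13: queue=[B,H,D,A,C] q_used=1 → run B
t=14: queue=[H,D,A,C] q_used=0 → run H
t=15: queue=[H,D,A,C] q_used=1 → run H
t=16: queue=[D,A,C,H] q_used=0 → run D
t=17: queue=[D,A,C,H] q_used=1 → run D
t=18: queue=[A,C,H,D] q_used=0 → run A
t=19: queue=[A,C,H,D] q_used=1 → run A
t=20: queue=[C,H,D] q_used=0 → run C
t=21: queue=[C,H,D] q_used=1 → run C
t=22: queue=[H,D,C] q_used=0 → run H
t=23: queue=[H,D,C] q_used=1 → run H
t=24: queue=[D,C,H] q_used=0 → run D
t=25: queue=[D,C,H] q_used=1 → run D
t=26: queue=[C,H,D] q_used=0 → run C
t=27: queue=[C,H,D] q_used=1 → run C
t=28: queue=[H,D] q_used=0 → run H
t=29: queue=[H,D] q_used=1 → run H
t=30: queue=[D] q_used=0 → run D
t=31: queue=[D] q_used=1 → run D
t=32: (idle)
t=33: (idle)
t=34: (idle)
t=35: (idle)

running at tick 11 = E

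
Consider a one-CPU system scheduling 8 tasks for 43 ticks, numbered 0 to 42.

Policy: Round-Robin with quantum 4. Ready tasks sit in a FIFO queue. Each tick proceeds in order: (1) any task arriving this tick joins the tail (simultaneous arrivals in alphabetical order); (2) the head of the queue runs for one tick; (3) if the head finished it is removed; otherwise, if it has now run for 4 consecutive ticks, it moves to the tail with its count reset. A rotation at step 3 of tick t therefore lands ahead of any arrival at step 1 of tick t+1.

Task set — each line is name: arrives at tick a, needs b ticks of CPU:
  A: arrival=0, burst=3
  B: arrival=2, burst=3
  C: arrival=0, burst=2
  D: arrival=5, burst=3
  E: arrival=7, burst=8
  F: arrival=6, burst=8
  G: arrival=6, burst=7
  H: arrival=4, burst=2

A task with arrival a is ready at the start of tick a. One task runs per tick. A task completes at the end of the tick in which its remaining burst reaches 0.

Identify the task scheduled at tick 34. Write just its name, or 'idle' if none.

t=0: queue=[A,C] q_used=0 → run A
t=1: queue=[A,C] q_used=1 → run A
t=2: queue=[A,C,B] q_used=2 → run A
t=3: queue=[C,B] q_used=0 → run C
t=4: queue=[C,B,H] q_used=1 → run C
t=5: queue=[B,H,D] q_used=0 → run B
t=6: queue=[B,H,D,F,G] q_used=1 → run B
t=7: queue=[B,H,D,F,G,E] q_used=2 → run B
t=8: queue=[H,D,F,G,E] q_used=0 → run H
t=9: queue=[H,D,F,G,E] q_used=1 → run H
t=10: queue=[D,F,G,E] q_used=0 → run D
t=11: queue=[D,F,G,E] q_used=1 → run D
t=12: queue=[D,F,G,E] q_used=2 → run D
t=13: queue=[F,G,E] q_used=0 → run F
t=14: queue=[F,G,E] q_used=1 → run F
t=15: queue=[F,G,E] q_used=2 → run F
t=16: queue=[F,G,E] q_used=3 → run F
t=17: queue=[G,E,F] q_used=0 → run G
t=18: queue=[G,E,F] q_used=1 → run G
t=19: queue=[G,E,F] q_used=2 → run G
t=20: queue=[G,E,F] q_used=3 → run G
t=21: queue=[E,F,G] q_used=0 → run E
t=22: queue=[E,F,G] q_used=1 → run E
t=23: queue=[E,F,G] q_used=2 → run E
t=24: queue=[E,F,G] q_used=3 → run E
t=25: queue=[F,G,E] q_used=0 → run F
t=26: queue=[F,G,E] q_used=1 → run F
t=27: queue=[F,G,E] q_used=2 → run F
t=28: queue=[F,G,E] q_used=3 → run F
t=29: queue=[G,E] q_used=0 → run G
t=30: queue=[G,E] q_used=1 → run G
t=31: queue=[G,E] q_used=2 → run G
t=32: queue=[E] q_used=0 → run E
t=33: queue=[E] q_used=1 → run E
t=34: queue=[E] q_used=2 → run E
t=35: queue=[E] q_used=3 → run E
t=36: (idle)
t=37: (idle)
t=38: (idle)
t=39: (idle)
t=40: (idle)
t=41: (idle)
t=42: (idle)

running at tick 34 = E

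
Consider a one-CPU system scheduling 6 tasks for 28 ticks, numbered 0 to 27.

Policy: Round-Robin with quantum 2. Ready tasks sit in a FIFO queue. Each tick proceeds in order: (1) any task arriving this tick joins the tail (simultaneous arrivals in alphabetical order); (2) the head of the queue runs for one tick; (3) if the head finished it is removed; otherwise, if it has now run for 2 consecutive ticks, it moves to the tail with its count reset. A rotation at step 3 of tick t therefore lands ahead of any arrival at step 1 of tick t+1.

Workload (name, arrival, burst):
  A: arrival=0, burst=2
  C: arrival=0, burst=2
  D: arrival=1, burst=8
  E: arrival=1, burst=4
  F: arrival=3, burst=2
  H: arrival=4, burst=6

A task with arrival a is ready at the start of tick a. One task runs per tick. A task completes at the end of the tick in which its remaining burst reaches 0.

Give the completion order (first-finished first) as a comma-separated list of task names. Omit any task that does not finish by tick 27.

completion order = A, C, F, E, H, D

t=0: queue=[A,C] q_used=0 → run A
t=1: queue=[A,C,D,E] q_used=1 → run A
t=2: queue=[C,D,E] q_used=0 → run C
t=3: queue=[C,D,E,F] q_used=1 → run C
t=4: queue=[D,E,F,H] q_used=0 → run D
t=5: queue=[D,E,F,H] q_used=1 → run D
t=6: queue=[E,F,H,D] q_used=0 → run E
t=7: queue=[E,F,H,D] q_used=1 → run E
t=8: queue=[F,H,D,E] q_used=0 → run F
t=9: queue=[F,H,D,E] q_used=1 → run F
t=10: queue=[H,D,E] q_used=0 → run H
t=11: queue=[H,D,E] q_used=1 → run H
t=12: queue=[D,E,H] q_used=0 → run D
t=13: queue=[D,E,H] q_used=1 → run D
t=14: queue=[E,H,D] q_used=0 → run E
t=15: queue=[E,H,D] q_used=1 → run E
t=16: queue=[H,D] q_used=0 → run H
t=17: queue=[H,D] q_used=1 → run H
t=18: queue=[D,H] q_used=0 → run D
t=19: queue=[D,H] q_used=1 → run D
t=20: queue=[H,D] q_used=0 → run H
t=21: queue=[H,D] q_used=1 → run H
t=22: queue=[D] q_used=0 → run D
t=23: queue=[D] q_used=1 → run D
t=24: (idle)
t=25: (idle)
t=26: (idle)
t=27: (idle)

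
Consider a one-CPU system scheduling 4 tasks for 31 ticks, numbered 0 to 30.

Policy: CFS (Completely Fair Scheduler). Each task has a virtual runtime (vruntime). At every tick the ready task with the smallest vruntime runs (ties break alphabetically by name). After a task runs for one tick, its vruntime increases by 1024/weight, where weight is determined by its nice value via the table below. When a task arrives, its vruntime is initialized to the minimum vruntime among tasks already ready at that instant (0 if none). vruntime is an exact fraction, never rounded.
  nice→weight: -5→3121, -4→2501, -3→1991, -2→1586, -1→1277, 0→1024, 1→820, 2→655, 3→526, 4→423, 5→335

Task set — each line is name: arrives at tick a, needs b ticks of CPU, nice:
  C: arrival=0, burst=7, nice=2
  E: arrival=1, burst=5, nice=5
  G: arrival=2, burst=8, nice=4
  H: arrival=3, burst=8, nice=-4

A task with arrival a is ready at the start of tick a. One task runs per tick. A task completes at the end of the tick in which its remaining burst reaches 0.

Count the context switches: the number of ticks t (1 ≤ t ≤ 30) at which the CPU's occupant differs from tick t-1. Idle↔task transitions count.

t=0: vr[C=0] → run C
t=1: vr[C=1024/655 E=1024/655] → run C
t=2: vr[C=2048/655 E=1024/655 G=1024/655] → run E
t=3: vr[C=2048/655 E=202752/43885 G=1024/655 H=1024/655] → run G
t=4: vr[C=2048/655 E=202752/43885 G=1103872/277065 H=1024/655] → run H
t=5: vr[C=2048/655 E=202752/43885 G=1103872/277065 H=3231744/1638155] → run H
t=6: vr[C=2048/655 E=202752/43885 G=1103872/277065 H=3902464/1638155] → run H
t=7: vr[C=2048/655 E=202752/43885 G=1103872/277065 H=4573184/1638155] → run H
t=8: vr[C=2048/655 E=202752/43885 G=1103872/277065 H=5243904/1638155] → run C
t=9: vr[C=3072/655 E=202752/43885 G=1103872/277065 H=5243904/1638155] → run H
t=10: vr[C=3072/655 E=202752/43885 G=1103872/277065 H=5914624/1638155] → run H
t=11: vr[C=3072/655 E=202752/43885 G=1103872/277065 H=6585344/1638155] → run G
t=12: vr[C=3072/655 E=202752/43885 G=1774592/277065 H=6585344/1638155] → run H
t=13: vr[C=3072/655 E=202752/43885 G=1774592/277065 H=7256064/1638155] → run H
t=14: vr[C=3072/655 E=202752/43885 G=1774592/277065] → run E
t=15: vr[C=3072/655 E=336896/43885 G=1774592/277065] → run C
t=16: vr[C=4096/655 E=336896/43885 G=1774592/277065] → run C
t=17: vr[C=1024/131 E=336896/43885 G=1774592/277065] → run G
t=18: vr[C=1024/131 E=336896/43885 G=815104/92355] → run E
t=19: vr[C=1024/131 E=94208/8777 G=815104/92355] → run C
t=20: vr[C=6144/655 E=94208/8777 G=815104/92355] → run G
t=21: vr[C=6144/655 E=94208/8777 G=3116032/277065] → run C
t=22: vr[E=94208/8777 G=3116032/277065] → run E
t=23: vr[E=605184/43885 G=3116032/277065] → run G
t=24: vr[E=605184/43885 G=3786752/277065] → run G
t=25: vr[E=605184/43885 G=1485824/92355] → run E
t=26: vr[G=1485824/92355] → run G
t=27: vr[G=5128192/277065] → run G
t=28: (idle)
t=29: (idle)
t=30: (idle)

context switches = 19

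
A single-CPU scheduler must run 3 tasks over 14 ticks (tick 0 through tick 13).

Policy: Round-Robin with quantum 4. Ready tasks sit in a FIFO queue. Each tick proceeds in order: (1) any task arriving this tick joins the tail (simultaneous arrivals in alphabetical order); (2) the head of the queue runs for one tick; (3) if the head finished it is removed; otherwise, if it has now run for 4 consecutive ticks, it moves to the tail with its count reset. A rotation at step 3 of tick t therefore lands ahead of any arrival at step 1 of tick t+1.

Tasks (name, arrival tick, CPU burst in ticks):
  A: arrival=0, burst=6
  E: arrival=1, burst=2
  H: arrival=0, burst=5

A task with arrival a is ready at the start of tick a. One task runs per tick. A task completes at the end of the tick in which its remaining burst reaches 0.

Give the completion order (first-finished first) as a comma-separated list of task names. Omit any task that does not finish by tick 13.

t=0: queue=[A,H] q_used=0 → run A
t=1: queue=[A,H,E] q_used=1 → run A
t=2: queue=[A,H,E] q_used=2 → run A
t=3: queue=[A,H,E] q_used=3 → run A
t=4: queue=[H,E,A] q_used=0 → run H
t=5: queue=[H,E,A] q_used=1 → run H
t=6: queue=[H,E,A] q_used=2 → run H
t=7: queue=[H,E,A] q_used=3 → run H
t=8: queue=[E,A,H] q_used=0 → run E
t=9: queue=[E,A,H] q_used=1 → run E
t=10: queue=[A,H] q_used=0 → run A
t=11: queue=[A,H] q_used=1 → run A
t=12: queue=[H] q_used=0 → run H
t=13: (idle)

completion order = E, A, H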